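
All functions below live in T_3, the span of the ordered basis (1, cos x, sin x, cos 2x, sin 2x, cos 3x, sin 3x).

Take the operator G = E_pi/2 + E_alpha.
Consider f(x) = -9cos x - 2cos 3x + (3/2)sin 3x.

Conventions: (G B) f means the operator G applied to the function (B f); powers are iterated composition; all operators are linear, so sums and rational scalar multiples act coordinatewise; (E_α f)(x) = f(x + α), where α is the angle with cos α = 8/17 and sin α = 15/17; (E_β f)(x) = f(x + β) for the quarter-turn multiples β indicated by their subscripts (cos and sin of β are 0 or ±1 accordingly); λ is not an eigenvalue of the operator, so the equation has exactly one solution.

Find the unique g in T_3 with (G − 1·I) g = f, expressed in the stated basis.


write g with unknown coordinates in the stated basis and equate coefficients in (G − 1·I) g = f
solving from the highest basis element down gives g = (81/65)cos x - (288/65)sin x + (27714/25505)cos 3x - (7771/51010)sin 3x
check: G g = -(504/65)cos x - (288/65)sin x - (23296/25505)cos 3x + (34372/25505)sin 3x
so G g − 1·g = -9cos x - 2cos 3x + (3/2)sin 3x = f ✓

g(x) = (81/65)cos x - (288/65)sin x + (27714/25505)cos 3x - (7771/51010)sin 3x


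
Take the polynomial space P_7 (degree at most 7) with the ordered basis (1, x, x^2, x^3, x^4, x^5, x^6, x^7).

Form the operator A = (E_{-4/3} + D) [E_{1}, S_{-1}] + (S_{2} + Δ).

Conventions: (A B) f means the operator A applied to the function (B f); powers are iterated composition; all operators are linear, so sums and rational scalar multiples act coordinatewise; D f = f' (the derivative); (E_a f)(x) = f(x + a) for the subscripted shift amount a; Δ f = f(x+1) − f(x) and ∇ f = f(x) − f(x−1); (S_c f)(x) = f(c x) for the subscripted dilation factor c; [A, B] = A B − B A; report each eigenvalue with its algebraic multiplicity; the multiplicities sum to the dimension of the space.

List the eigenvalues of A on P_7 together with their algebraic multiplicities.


λ = 1 (multiplicity 1), λ = 2 (multiplicity 1), λ = 4 (multiplicity 1), λ = 8 (multiplicity 1), λ = 16 (multiplicity 1), λ = 32 (multiplicity 1), λ = 64 (multiplicity 1), λ = 128 (multiplicity 1)

image of 1: 1
image of x: 2x - 1
image of x^2: 4x^2 + 6x - 1/3
image of x^3: 8x^3 - 3x^2 + 7x - 35/3
image of x^4: 16x^4 + 12x^3 - 2x^2 + (164/3)x - 557/27
image of x^5: 32x^5 - 5x^4 + (70/3)x^3 - (350/3)x^2 + (3055/27)x - 5521/81
image of x^6: 64x^6 + 18x^5 - 5x^4 + (820/3)x^3 - (2785/9)x^2 + (11366/27)x - 12019/81
image of x^7: 128x^7 - 7x^6 + 49x^5 - (1225/3)x^4 + (21385/27)x^3 - (38647/27)x^2 + (85267/81)x - 273785/729
the matrix is upper triangular; its diagonal is (1, 2, 4, 8, 16, 32, 64, 128)
for a triangular matrix the eigenvalues are the diagonal entries, with algebraic multiplicity their repetition count


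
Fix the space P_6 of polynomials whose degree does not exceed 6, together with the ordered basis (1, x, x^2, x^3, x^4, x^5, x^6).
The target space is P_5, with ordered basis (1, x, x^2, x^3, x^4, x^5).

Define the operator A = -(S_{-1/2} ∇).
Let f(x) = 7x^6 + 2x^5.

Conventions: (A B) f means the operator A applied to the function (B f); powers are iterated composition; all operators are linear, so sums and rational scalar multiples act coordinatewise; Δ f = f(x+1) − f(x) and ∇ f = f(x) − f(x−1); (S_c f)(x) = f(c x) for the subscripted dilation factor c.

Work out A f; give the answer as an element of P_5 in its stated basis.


the image equals g(x) = (21/16)x^5 + (95/16)x^4 + 15x^3 + (85/4)x^2 + 16x + 5

∇ f = 42x^5 - 95x^4 + 120x^3 - 85x^2 + 32x - 5
S_{-1/2} ∇ f = -(21/16)x^5 - (95/16)x^4 - 15x^3 - (85/4)x^2 - 16x - 5
(-(S_{-1/2} ∇)) f = (21/16)x^5 + (95/16)x^4 + 15x^3 + (85/4)x^2 + 16x + 5


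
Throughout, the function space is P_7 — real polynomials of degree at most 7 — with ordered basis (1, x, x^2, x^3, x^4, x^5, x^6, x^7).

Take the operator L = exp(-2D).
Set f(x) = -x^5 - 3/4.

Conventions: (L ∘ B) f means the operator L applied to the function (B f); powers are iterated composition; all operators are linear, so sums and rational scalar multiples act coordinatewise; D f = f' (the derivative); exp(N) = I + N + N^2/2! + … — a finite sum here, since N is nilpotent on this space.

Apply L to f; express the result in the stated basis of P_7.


order-1 term: 10x^4
order-2 term: -40x^3
order-3 term: 80x^2
order-4 term: -80x
order-5 term: 32
the series for exp(-2D) f terminates at order 5
exp(-2D) f = -x^5 + 10x^4 - 40x^3 + 80x^2 - 80x + 125/4

g(x) = -x^5 + 10x^4 - 40x^3 + 80x^2 - 80x + 125/4


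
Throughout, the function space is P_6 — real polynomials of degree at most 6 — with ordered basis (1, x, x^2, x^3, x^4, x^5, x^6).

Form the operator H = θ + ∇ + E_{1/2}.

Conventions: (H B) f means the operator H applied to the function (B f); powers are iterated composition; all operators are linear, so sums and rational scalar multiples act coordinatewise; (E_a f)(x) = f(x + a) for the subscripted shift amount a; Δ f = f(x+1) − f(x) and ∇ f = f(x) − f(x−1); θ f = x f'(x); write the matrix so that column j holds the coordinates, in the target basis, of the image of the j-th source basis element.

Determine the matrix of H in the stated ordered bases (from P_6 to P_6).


the matrix is [[1, 3/2, -3/4, 9/8, -15/16, 33/32, -63/64]; [0, 2, 3, -9/4, 9/2, -75/16, 99/16]; [0, 0, 3, 9/2, -9/2, 45/4, -225/16]; [0, 0, 0, 4, 6, -15/2, 45/2]; [0, 0, 0, 0, 5, 15/2, -45/4]; [0, 0, 0, 0, 0, 6, 9]; [0, 0, 0, 0, 0, 0, 7]] (rows listed top to bottom)

image of 1: 1
image of x: 2x + 3/2
image of x^2: 3x^2 + 3x - 3/4
image of x^3: 4x^3 + (9/2)x^2 - (9/4)x + 9/8
image of x^4: 5x^4 + 6x^3 - (9/2)x^2 + (9/2)x - 15/16
image of x^5: 6x^5 + (15/2)x^4 - (15/2)x^3 + (45/4)x^2 - (75/16)x + 33/32
image of x^6: 7x^6 + 9x^5 - (45/4)x^4 + (45/2)x^3 - (225/16)x^2 + (99/16)x - 63/64
each image's coordinates form column j of the matrix


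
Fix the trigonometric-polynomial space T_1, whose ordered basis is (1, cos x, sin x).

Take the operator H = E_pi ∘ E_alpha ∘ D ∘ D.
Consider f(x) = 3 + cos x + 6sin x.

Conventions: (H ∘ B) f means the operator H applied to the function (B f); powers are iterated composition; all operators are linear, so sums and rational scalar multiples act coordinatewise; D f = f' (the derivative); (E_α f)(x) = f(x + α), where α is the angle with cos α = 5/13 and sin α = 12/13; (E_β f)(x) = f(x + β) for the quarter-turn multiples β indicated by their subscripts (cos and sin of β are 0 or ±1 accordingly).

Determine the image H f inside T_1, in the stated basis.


D f = 6cos x - sin x
D D f = -cos x - 6sin x
E_alpha D D f = -(77/13)cos x - (18/13)sin x
E_pi E_alpha D D f = (77/13)cos x + (18/13)sin x

g(x) = (77/13)cos x + (18/13)sin x


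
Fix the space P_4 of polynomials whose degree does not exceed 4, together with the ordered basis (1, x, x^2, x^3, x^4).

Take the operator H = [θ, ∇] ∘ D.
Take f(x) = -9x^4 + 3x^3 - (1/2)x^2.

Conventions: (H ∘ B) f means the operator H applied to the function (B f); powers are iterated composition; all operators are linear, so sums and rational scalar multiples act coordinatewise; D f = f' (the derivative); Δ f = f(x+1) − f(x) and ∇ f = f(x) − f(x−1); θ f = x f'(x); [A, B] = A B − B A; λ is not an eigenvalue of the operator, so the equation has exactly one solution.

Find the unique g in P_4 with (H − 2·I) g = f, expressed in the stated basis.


the result is g(x) = (9/2)x^4 - (3/2)x^3 - (107/4)x^2 + (117/2)x - 19/4

write g with unknown coordinates in the stated basis and equate coefficients in (H − 2·I) g = f
solving from the highest basis element down gives g = (9/2)x^4 - (3/2)x^3 - (107/4)x^2 + (117/2)x - 19/4
check: H g = -54x^2 + 117x - 19/2
so H g − 2·g = -9x^4 + 3x^3 - (1/2)x^2 = f ✓


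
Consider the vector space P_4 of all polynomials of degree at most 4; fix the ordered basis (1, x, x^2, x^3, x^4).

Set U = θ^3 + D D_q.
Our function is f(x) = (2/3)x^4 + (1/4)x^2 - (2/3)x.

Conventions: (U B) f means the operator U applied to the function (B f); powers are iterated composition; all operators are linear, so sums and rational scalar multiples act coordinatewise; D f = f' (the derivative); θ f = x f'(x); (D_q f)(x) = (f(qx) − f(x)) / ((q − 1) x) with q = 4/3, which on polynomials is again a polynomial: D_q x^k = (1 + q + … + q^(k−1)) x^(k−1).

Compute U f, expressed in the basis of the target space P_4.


θ f = (8/3)x^4 + (1/2)x^2 - (2/3)x
θ θ f = (32/3)x^4 + x^2 - (2/3)x
θ θ θ f = (128/3)x^4 + 2x^2 - (2/3)x
D_q f = (350/81)x^3 + (7/12)x - 2/3
D D_q f = (350/27)x^2 + 7/12
(θ^3 + D D_q) f = (128/3)x^4 + (404/27)x^2 - (2/3)x + 7/12

g(x) = (128/3)x^4 + (404/27)x^2 - (2/3)x + 7/12


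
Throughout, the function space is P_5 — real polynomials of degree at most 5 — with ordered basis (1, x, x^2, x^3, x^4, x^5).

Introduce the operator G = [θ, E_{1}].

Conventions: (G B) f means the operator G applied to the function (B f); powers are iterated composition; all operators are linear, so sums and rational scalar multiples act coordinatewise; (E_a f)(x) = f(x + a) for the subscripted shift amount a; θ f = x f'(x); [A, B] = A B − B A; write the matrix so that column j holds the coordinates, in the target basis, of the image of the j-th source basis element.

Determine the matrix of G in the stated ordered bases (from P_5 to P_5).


image of 1: 0
image of x: -1
image of x^2: -2x - 2
image of x^3: -3x^2 - 6x - 3
image of x^4: -4x^3 - 12x^2 - 12x - 4
image of x^5: -5x^4 - 20x^3 - 30x^2 - 20x - 5
each image's coordinates form column j of the matrix

the matrix is [[0, -1, -2, -3, -4, -5]; [0, 0, -2, -6, -12, -20]; [0, 0, 0, -3, -12, -30]; [0, 0, 0, 0, -4, -20]; [0, 0, 0, 0, 0, -5]; [0, 0, 0, 0, 0, 0]] (rows listed top to bottom)


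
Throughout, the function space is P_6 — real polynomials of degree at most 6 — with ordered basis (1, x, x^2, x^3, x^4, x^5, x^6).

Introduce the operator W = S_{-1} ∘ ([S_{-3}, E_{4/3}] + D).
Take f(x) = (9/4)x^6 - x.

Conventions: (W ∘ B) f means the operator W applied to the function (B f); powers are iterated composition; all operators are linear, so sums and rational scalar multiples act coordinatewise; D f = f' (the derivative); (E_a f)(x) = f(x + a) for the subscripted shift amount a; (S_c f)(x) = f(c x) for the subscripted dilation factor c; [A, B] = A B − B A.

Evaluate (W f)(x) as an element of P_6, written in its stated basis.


the image equals g(x) = (34965/2)x^5 - 38880x^4 + 80640x^3 - 76800x^2 + (124928/3)x - 745985/81

E_{4/3} f = (9/4)x^6 + 18x^5 + 60x^4 + (320/3)x^3 + (320/3)x^2 + (503/9)x + 916/81
S_{-3} E_{4/3} f = (6561/4)x^6 - 4374x^5 + 4860x^4 - 2880x^3 + 960x^2 - (503/3)x + 916/81
S_{-3} f = (6561/4)x^6 + 3x
E_{4/3} S_{-3} f = (6561/4)x^6 + 13122x^5 + 43740x^4 + 77760x^3 + 77760x^2 + 41475x + 9220
[S_{-3}, E_{4/3}] f = -17496x^5 - 38880x^4 - 80640x^3 - 76800x^2 - (124928/3)x - 745904/81
D f = (27/2)x^5 - 1
([S_{-3}, E_{4/3}] + D) f = -(34965/2)x^5 - 38880x^4 - 80640x^3 - 76800x^2 - (124928/3)x - 745985/81
S_{-1} ([S_{-3}, E_{4/3}] + D) f = (34965/2)x^5 - 38880x^4 + 80640x^3 - 76800x^2 + (124928/3)x - 745985/81


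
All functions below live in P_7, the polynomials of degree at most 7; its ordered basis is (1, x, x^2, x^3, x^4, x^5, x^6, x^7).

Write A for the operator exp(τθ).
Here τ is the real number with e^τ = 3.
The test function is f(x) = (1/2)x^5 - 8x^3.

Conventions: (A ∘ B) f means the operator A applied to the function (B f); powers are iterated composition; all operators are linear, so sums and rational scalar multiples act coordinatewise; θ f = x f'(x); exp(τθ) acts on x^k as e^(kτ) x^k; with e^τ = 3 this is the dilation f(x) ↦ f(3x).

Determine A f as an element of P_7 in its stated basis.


g(x) = (243/2)x^5 - 216x^3

exp(τθ) x^k = e^(kτ) x^k; with e^τ = 3 this sends x^k to 3^k x^k
x^3 ↦ 27 x^3
x^5 ↦ 243 x^5
applying this coordinatewise to f: exp(τθ) f = (243/2)x^5 - 216x^3


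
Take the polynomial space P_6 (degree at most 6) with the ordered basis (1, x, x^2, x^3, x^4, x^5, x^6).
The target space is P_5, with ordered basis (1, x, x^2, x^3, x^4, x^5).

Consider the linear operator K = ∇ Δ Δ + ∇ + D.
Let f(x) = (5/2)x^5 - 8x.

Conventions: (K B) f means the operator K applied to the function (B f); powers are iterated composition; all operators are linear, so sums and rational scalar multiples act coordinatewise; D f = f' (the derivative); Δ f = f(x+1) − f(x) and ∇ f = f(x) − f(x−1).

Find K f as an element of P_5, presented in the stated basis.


Δ f = (25/2)x^4 + 25x^3 + 25x^2 + (25/2)x - 11/2
Δ Δ f = 50x^3 + 150x^2 + 175x + 75
∇ Δ Δ f = 150x^2 + 150x + 75
∇ f = (25/2)x^4 - 25x^3 + 25x^2 - (25/2)x - 11/2
D f = (25/2)x^4 - 8
(∇ Δ Δ + ∇ + D) f = 25x^4 - 25x^3 + 175x^2 + (275/2)x + 123/2

the image equals g(x) = 25x^4 - 25x^3 + 175x^2 + (275/2)x + 123/2


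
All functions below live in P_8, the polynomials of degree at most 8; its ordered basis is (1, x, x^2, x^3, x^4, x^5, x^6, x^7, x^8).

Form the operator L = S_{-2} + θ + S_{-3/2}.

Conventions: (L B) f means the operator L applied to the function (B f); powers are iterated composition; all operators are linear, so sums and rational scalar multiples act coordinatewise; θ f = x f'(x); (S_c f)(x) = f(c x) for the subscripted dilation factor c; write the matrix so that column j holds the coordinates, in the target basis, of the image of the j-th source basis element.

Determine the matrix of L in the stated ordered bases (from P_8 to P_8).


image of 1: 2
image of x: -(5/2)x
image of x^2: (33/4)x^2
image of x^3: -(67/8)x^3
image of x^4: (401/16)x^4
image of x^5: -(1107/32)x^5
image of x^6: (5209/64)x^6
image of x^7: -(17675/128)x^7
image of x^8: (74145/256)x^8
each image's coordinates form column j of the matrix

the matrix is [[2, 0, 0, 0, 0, 0, 0, 0, 0]; [0, -5/2, 0, 0, 0, 0, 0, 0, 0]; [0, 0, 33/4, 0, 0, 0, 0, 0, 0]; [0, 0, 0, -67/8, 0, 0, 0, 0, 0]; [0, 0, 0, 0, 401/16, 0, 0, 0, 0]; [0, 0, 0, 0, 0, -1107/32, 0, 0, 0]; [0, 0, 0, 0, 0, 0, 5209/64, 0, 0]; [0, 0, 0, 0, 0, 0, 0, -17675/128, 0]; [0, 0, 0, 0, 0, 0, 0, 0, 74145/256]] (rows listed top to bottom)


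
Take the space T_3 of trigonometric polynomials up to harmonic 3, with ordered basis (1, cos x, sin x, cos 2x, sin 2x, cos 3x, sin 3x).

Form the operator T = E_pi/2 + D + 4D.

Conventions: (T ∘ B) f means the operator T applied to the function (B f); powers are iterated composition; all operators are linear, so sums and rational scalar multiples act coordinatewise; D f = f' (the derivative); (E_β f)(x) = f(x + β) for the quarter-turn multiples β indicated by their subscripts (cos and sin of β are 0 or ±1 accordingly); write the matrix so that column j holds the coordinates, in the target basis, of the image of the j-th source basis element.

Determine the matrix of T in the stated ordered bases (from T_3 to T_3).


the matrix is [[1, 0, 0, 0, 0, 0, 0]; [0, 0, 6, 0, 0, 0, 0]; [0, -6, 0, 0, 0, 0, 0]; [0, 0, 0, -1, 10, 0, 0]; [0, 0, 0, -10, -1, 0, 0]; [0, 0, 0, 0, 0, 0, 14]; [0, 0, 0, 0, 0, -14, 0]] (rows listed top to bottom)

image of 1: 1
image of cos x: -6sin x
image of sin x: 6cos x
image of cos 2x: -cos 2x - 10sin 2x
image of sin 2x: 10cos 2x - sin 2x
image of cos 3x: -14sin 3x
image of sin 3x: 14cos 3x
each image's coordinates form column j of the matrix


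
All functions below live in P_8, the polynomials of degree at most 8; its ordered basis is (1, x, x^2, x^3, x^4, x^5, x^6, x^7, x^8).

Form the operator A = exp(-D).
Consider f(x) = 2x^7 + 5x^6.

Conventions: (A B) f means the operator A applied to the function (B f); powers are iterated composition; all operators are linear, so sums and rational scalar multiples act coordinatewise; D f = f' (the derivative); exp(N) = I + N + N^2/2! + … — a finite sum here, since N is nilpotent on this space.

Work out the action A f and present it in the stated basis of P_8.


the result is g(x) = 2x^7 - 9x^6 + 12x^5 + 5x^4 - 30x^3 + 33x^2 - 16x + 3

order-1 term: -14x^6 - 30x^5
order-2 term: 42x^5 + 75x^4
order-3 term: -70x^4 - 100x^3
order-4 term: 70x^3 + 75x^2
order-5 term: -42x^2 - 30x
order-6 term: 14x + 5
order-7 term: -2
the series for exp(-D) f terminates at order 7
exp(-D) f = 2x^7 - 9x^6 + 12x^5 + 5x^4 - 30x^3 + 33x^2 - 16x + 3


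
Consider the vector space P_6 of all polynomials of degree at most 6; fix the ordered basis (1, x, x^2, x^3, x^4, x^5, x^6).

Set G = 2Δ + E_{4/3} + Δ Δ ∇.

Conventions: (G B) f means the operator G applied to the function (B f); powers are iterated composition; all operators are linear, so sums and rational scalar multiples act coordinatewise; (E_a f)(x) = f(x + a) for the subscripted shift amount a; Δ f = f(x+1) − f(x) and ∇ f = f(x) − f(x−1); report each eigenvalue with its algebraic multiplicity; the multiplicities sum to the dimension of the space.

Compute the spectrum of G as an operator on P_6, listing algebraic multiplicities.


image of 1: 1
image of x: x + 10/3
image of x^2: x^2 + (20/3)x + 34/9
image of x^3: x^3 + 10x^2 + (34/3)x + 280/27
image of x^4: x^4 + (40/3)x^3 + (68/3)x^2 + (1120/27)x + 1390/81
image of x^5: x^5 + (50/3)x^4 + (340/9)x^3 + (2800/27)x^2 + (6950/81)x + 8800/243
image of x^6: x^6 + 20x^5 + (170/3)x^4 + (5600/27)x^3 + (6950/27)x^2 + (17600/81)x + 49294/729
the matrix is upper triangular; its diagonal is (1, 1, 1, 1, 1, 1, 1)
for a triangular matrix the eigenvalues are the diagonal entries, with algebraic multiplicity their repetition count

λ = 1 (multiplicity 7)


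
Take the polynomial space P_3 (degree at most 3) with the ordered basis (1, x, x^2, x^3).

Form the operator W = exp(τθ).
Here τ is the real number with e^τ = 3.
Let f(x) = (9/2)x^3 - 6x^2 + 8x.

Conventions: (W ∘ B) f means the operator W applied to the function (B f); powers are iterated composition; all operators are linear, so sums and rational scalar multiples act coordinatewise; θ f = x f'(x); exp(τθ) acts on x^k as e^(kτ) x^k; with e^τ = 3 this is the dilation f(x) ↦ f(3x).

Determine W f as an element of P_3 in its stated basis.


g(x) = (243/2)x^3 - 54x^2 + 24x

exp(τθ) x^k = e^(kτ) x^k; with e^τ = 3 this sends x^k to 3^k x^k
x ↦ 3 x
x^2 ↦ 9 x^2
x^3 ↦ 27 x^3
applying this coordinatewise to f: exp(τθ) f = (243/2)x^3 - 54x^2 + 24x


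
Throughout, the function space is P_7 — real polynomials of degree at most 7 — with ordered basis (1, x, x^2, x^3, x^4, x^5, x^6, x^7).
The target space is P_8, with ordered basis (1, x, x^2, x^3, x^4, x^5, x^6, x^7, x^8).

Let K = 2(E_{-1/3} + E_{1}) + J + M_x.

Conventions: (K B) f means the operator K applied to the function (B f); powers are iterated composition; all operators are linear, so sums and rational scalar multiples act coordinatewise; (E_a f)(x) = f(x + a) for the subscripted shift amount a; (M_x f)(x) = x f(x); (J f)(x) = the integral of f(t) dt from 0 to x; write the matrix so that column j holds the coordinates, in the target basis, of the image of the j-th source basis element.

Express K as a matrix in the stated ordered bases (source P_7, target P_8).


image of 1: 2x + 4
image of x: (3/2)x^2 + 4x + 4/3
image of x^2: (4/3)x^3 + 4x^2 + (8/3)x + 20/9
image of x^3: (5/4)x^4 + 4x^3 + 4x^2 + (20/3)x + 52/27
image of x^4: (6/5)x^5 + 4x^4 + (16/3)x^3 + (40/3)x^2 + (208/27)x + 164/81
image of x^5: (7/6)x^6 + 4x^5 + (20/3)x^4 + (200/9)x^3 + (520/27)x^2 + (820/81)x + 484/243
image of x^6: (8/7)x^7 + 4x^6 + 8x^5 + (100/3)x^4 + (1040/27)x^3 + (820/27)x^2 + (968/81)x + 1460/729
image of x^7: (9/8)x^8 + 4x^7 + (28/3)x^6 + (140/3)x^5 + (1820/27)x^4 + (5740/81)x^3 + (3388/81)x^2 + (10220/729)x + 4372/2187
each image's coordinates form column j of the matrix

the matrix is [[4, 4/3, 20/9, 52/27, 164/81, 484/243, 1460/729, 4372/2187]; [2, 4, 8/3, 20/3, 208/27, 820/81, 968/81, 10220/729]; [0, 3/2, 4, 4, 40/3, 520/27, 820/27, 3388/81]; [0, 0, 4/3, 4, 16/3, 200/9, 1040/27, 5740/81]; [0, 0, 0, 5/4, 4, 20/3, 100/3, 1820/27]; [0, 0, 0, 0, 6/5, 4, 8, 140/3]; [0, 0, 0, 0, 0, 7/6, 4, 28/3]; [0, 0, 0, 0, 0, 0, 8/7, 4]; [0, 0, 0, 0, 0, 0, 0, 9/8]] (rows listed top to bottom)


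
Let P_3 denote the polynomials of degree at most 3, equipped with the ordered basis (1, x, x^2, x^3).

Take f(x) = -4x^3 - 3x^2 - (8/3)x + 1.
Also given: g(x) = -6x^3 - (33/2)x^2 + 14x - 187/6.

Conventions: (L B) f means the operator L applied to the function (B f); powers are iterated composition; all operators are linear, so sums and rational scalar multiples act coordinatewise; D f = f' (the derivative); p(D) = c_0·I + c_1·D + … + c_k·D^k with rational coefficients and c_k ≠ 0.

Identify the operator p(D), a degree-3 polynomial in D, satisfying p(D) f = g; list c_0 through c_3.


D^0 f = -4x^3 - 3x^2 - (8/3)x + 1
D^1 f = -12x^2 - 6x - 8/3
D^2 f = -24x - 6
D^3 f = -24
matching coefficients of g against c_0 f + c_1 Df + … from the top degree down determines the c_i
solution: c_0 = 3/2, c_1 = 1, c_2 = -1, c_3 = 3/2

c_0 = 3/2, c_1 = 1, c_2 = -1, c_3 = 3/2


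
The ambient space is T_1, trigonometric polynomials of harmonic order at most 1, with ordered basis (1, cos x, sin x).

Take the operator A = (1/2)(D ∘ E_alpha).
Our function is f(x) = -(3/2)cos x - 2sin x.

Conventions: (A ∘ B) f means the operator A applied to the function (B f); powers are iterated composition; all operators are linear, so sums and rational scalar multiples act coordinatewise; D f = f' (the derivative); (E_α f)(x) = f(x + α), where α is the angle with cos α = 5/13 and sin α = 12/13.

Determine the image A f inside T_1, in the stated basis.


the image equals g(x) = (4/13)cos x + (63/52)sin x

E_alpha f = -(63/26)cos x + (8/13)sin x
D E_alpha f = (8/13)cos x + (63/26)sin x
((1/2)(D ∘ E_alpha)) f = (4/13)cos x + (63/52)sin x


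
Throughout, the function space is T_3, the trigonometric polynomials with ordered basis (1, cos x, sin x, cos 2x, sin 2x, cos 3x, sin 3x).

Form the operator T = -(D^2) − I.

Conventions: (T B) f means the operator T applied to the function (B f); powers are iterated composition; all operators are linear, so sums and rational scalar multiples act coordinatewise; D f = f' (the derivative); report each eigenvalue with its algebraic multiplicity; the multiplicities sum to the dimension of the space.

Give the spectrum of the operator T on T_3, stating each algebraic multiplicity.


λ = -1 (multiplicity 1), λ = 0 (multiplicity 2), λ = 3 (multiplicity 2), λ = 8 (multiplicity 2)

image of 1: -1
image of cos x: 0
image of sin x: 0
image of cos 2x: 3cos 2x
image of sin 2x: 3sin 2x
image of cos 3x: 8cos 3x
image of sin 3x: 8sin 3x
the matrix is diagonal; its diagonal is (-1, 0, 0, 3, 3, 8, 8)
for a triangular matrix the eigenvalues are the diagonal entries, with algebraic multiplicity their repetition count


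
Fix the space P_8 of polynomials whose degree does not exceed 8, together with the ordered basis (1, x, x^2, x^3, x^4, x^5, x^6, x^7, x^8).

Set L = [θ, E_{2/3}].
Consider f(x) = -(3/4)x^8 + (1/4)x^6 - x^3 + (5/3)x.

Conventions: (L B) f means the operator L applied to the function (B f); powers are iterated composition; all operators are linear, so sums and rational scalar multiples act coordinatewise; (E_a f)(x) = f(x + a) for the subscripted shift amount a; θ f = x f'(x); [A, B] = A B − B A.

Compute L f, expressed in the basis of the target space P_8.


E_{2/3} f = -(3/4)x^8 - 4x^7 - (109/12)x^6 - (103/9)x^5 - (235/27)x^4 - (409/81)x^3 - (754/243)x^2 + (131/729)x + 1766/2187
θ E_{2/3} f = -6x^8 - 28x^7 - (109/2)x^6 - (515/9)x^5 - (940/27)x^4 - (409/27)x^3 - (1508/243)x^2 + (131/729)x
θ f = -6x^8 + (3/2)x^6 - 3x^3 + (5/3)x
E_{2/3} θ f = -6x^8 - 32x^7 - (439/6)x^6 - (842/9)x^5 - (1970/27)x^4 - (3107/81)x^3 - (3962/243)x^2 - (2885/729)x + 262/2187
[θ, E_{2/3}] f = 4x^7 + (56/3)x^6 + (109/3)x^5 + (1030/27)x^4 + (1880/81)x^3 + (818/81)x^2 + (3016/729)x - 262/2187

the result is g(x) = 4x^7 + (56/3)x^6 + (109/3)x^5 + (1030/27)x^4 + (1880/81)x^3 + (818/81)x^2 + (3016/729)x - 262/2187


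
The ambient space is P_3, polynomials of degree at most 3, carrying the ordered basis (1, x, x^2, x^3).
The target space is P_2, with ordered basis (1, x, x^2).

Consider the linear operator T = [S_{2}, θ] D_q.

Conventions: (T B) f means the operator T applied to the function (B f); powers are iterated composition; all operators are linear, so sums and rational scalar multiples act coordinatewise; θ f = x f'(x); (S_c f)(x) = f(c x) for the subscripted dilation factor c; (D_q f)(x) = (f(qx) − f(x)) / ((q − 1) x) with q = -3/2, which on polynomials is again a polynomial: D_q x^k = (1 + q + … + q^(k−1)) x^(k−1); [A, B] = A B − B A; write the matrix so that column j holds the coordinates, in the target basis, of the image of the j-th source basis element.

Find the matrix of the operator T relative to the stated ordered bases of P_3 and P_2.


the matrix is [[0, 0, 0, 0]; [0, 0, 0, 0]; [0, 0, 0, 0]] (rows listed top to bottom)

image of 1: 0
image of x: 0
image of x^2: 0
image of x^3: 0
each image's coordinates form column j of the matrix


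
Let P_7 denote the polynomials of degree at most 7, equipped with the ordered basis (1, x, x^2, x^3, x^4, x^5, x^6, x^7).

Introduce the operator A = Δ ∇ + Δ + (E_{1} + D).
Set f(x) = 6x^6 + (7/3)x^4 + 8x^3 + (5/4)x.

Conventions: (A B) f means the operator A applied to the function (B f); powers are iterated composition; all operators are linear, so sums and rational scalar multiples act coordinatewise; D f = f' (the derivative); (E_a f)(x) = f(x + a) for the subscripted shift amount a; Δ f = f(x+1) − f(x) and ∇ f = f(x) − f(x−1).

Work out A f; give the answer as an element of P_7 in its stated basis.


∇ f = 36x^5 - 90x^4 + (388/3)x^3 - 80x^2 + (64/3)x + 11/12
Δ ∇ f = 180x^4 + 208x^2 + 48x + 50/3
Δ f = 36x^5 + 90x^4 + (388/3)x^3 + 128x^2 + (208/3)x + 211/12
E_{1} f = 6x^6 + 36x^5 + (277/3)x^4 + (412/3)x^3 + 128x^2 + (847/12)x + 211/12
D f = 36x^5 + (28/3)x^3 + 24x^2 + 5/4
(E_{1} + D) f = 6x^6 + 72x^5 + (277/3)x^4 + (440/3)x^3 + 152x^2 + (847/12)x + 113/6
(Δ ∇ + Δ + (E_{1} + D)) f = 6x^6 + 108x^5 + (1087/3)x^4 + 276x^3 + 488x^2 + (2255/12)x + 637/12

g(x) = 6x^6 + 108x^5 + (1087/3)x^4 + 276x^3 + 488x^2 + (2255/12)x + 637/12


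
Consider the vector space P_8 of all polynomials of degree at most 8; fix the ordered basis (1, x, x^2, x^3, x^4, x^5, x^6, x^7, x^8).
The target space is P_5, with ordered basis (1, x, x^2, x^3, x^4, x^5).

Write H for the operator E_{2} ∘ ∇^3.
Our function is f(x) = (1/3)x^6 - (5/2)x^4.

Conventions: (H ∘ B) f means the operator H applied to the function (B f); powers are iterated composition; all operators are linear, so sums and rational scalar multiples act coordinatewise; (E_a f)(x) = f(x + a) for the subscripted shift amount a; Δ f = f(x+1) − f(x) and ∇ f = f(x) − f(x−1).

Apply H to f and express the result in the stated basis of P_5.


the result is g(x) = 40x^3 + 60x^2 - 10

∇ f = 2x^5 - 5x^4 - (10/3)x^3 + 10x^2 - 8x + 13/6
∇ ∇ f = 10x^4 - 40x^3 + 40x^2 - 43/3
∇ ∇ ∇ f = 40x^3 - 180x^2 + 240x - 90
E_{2} ∇^3 f = 40x^3 + 60x^2 - 10


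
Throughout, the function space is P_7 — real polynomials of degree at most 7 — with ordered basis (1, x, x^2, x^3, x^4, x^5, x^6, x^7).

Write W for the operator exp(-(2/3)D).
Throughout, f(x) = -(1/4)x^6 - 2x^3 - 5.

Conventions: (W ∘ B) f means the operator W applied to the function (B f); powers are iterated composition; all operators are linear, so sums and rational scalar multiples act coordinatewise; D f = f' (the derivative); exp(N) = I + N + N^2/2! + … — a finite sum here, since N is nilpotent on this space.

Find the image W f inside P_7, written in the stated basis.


the image equals g(x) = -(1/4)x^6 + x^5 - (5/3)x^4 - (14/27)x^3 + (88/27)x^2 - (200/81)x - 3229/729

order-1 term: x^5 + 4x^2
order-2 term: -(5/3)x^4 - (8/3)x
order-3 term: (40/27)x^3 + 16/27
order-4 term: -(20/27)x^2
order-5 term: (16/81)x
order-6 term: -16/729
the series for exp(-(2/3)D) f terminates at order 6
exp(-(2/3)D) f = -(1/4)x^6 + x^5 - (5/3)x^4 - (14/27)x^3 + (88/27)x^2 - (200/81)x - 3229/729


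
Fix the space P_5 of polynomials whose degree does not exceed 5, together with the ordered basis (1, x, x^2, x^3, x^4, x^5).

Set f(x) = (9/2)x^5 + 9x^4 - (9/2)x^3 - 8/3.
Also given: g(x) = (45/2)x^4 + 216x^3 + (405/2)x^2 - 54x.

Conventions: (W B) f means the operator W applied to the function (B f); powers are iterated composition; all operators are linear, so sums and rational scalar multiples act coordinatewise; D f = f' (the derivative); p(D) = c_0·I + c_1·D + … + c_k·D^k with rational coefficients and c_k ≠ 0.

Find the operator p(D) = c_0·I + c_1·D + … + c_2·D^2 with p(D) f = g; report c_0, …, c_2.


c_0 = 0, c_1 = 1, c_2 = 2

D^0 f = (9/2)x^5 + 9x^4 - (9/2)x^3 - 8/3
D^1 f = (45/2)x^4 + 36x^3 - (27/2)x^2
D^2 f = 90x^3 + 108x^2 - 27x
matching coefficients of g against c_0 f + c_1 Df + … from the top degree down determines the c_i
solution: c_0 = 0, c_1 = 1, c_2 = 2


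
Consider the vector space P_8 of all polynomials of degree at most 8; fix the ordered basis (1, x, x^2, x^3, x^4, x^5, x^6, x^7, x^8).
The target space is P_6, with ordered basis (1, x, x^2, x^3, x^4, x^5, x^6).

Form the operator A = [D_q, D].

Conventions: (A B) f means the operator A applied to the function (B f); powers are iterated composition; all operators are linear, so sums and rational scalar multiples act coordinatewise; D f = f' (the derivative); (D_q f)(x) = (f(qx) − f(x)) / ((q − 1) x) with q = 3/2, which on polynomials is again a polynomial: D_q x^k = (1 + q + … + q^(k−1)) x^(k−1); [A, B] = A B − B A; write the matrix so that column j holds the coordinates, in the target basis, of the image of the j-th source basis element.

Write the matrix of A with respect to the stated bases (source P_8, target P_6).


image of 1: 0
image of x: 0
image of x^2: -1/2
image of x^3: -2x
image of x^4: -(43/8)x^2
image of x^5: -(97/8)x^3
image of x^6: -(793/32)x^4
image of x^7: -(761/16)x^5
image of x^8: -(11191/128)x^6
each image's coordinates form column j of the matrix

the matrix is [[0, 0, -1/2, 0, 0, 0, 0, 0, 0]; [0, 0, 0, -2, 0, 0, 0, 0, 0]; [0, 0, 0, 0, -43/8, 0, 0, 0, 0]; [0, 0, 0, 0, 0, -97/8, 0, 0, 0]; [0, 0, 0, 0, 0, 0, -793/32, 0, 0]; [0, 0, 0, 0, 0, 0, 0, -761/16, 0]; [0, 0, 0, 0, 0, 0, 0, 0, -11191/128]] (rows listed top to bottom)


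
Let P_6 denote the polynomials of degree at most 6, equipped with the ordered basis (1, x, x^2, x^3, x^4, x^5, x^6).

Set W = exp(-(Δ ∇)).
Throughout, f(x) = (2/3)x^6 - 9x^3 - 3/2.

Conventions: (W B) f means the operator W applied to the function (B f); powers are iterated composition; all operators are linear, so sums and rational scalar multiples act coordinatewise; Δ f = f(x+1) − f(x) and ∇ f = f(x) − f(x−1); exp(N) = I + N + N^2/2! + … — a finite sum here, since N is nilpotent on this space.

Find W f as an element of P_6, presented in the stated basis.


order-1 term: -20x^4 - 20x^2 + 54x - 4/3
order-2 term: 120x^2 + 40
order-3 term: -80
the series for exp(-(Δ ∇)) f terminates at order 3
exp(-(Δ ∇)) f = (2/3)x^6 - 20x^4 - 9x^3 + 100x^2 + 54x - 257/6

the result is g(x) = (2/3)x^6 - 20x^4 - 9x^3 + 100x^2 + 54x - 257/6


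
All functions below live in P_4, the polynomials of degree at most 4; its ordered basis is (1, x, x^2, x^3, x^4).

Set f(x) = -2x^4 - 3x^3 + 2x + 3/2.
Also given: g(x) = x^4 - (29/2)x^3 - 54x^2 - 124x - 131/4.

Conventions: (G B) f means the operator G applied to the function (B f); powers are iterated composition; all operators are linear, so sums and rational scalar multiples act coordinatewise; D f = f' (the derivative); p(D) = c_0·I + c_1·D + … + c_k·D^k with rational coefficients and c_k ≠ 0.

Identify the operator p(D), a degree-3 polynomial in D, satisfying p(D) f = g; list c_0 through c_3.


D^0 f = -2x^4 - 3x^3 + 2x + 3/2
D^1 f = -8x^3 - 9x^2 + 2
D^2 f = -24x^2 - 18x
D^3 f = -48x - 18
matching coefficients of g against c_0 f + c_1 Df + … from the top degree down determines the c_i
solution: c_0 = -1/2, c_1 = 2, c_2 = 3/2, c_3 = 2

c_0 = -1/2, c_1 = 2, c_2 = 3/2, c_3 = 2


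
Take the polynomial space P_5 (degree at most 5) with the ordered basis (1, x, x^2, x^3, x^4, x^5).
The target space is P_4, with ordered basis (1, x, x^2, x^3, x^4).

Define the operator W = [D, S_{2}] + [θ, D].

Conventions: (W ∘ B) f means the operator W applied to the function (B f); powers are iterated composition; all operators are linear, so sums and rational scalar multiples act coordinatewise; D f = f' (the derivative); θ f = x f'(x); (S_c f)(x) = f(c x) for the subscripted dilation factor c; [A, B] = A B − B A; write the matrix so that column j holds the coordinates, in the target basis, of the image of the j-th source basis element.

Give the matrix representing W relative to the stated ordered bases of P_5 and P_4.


the matrix is [[0, 0, 0, 0, 0, 0]; [0, 0, 2, 0, 0, 0]; [0, 0, 0, 9, 0, 0]; [0, 0, 0, 0, 28, 0]; [0, 0, 0, 0, 0, 75]] (rows listed top to bottom)

image of 1: 0
image of x: 0
image of x^2: 2x
image of x^3: 9x^2
image of x^4: 28x^3
image of x^5: 75x^4
each image's coordinates form column j of the matrix


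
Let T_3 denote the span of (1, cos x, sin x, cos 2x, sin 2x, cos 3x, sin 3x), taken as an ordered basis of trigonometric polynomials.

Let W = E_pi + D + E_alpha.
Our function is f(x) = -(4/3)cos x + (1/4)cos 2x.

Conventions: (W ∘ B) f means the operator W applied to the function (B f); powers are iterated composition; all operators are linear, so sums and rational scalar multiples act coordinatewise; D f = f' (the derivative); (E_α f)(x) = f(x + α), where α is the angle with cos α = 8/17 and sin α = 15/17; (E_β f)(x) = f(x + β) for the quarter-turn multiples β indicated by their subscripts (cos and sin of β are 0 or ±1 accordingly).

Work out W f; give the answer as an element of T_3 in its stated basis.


the result is g(x) = (12/17)cos x + (128/51)sin x + (32/289)cos 2x - (409/578)sin 2x

E_pi f = (4/3)cos x + (1/4)cos 2x
D f = (4/3)sin x - (1/2)sin 2x
E_alpha f = -(32/51)cos x + (20/17)sin x - (161/1156)cos 2x - (60/289)sin 2x
(E_pi + D + E_alpha) f = (12/17)cos x + (128/51)sin x + (32/289)cos 2x - (409/578)sin 2x


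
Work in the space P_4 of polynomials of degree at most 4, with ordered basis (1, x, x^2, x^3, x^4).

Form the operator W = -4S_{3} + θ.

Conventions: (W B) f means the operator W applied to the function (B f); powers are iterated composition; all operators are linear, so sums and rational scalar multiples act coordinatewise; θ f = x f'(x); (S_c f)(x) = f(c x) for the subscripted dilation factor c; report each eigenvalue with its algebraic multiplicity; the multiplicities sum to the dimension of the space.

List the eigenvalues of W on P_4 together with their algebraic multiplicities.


image of 1: -4
image of x: -11x
image of x^2: -34x^2
image of x^3: -105x^3
image of x^4: -320x^4
the matrix is upper triangular; its diagonal is (-4, -11, -34, -105, -320)
for a triangular matrix the eigenvalues are the diagonal entries, with algebraic multiplicity their repetition count

λ = -320 (multiplicity 1), λ = -105 (multiplicity 1), λ = -34 (multiplicity 1), λ = -11 (multiplicity 1), λ = -4 (multiplicity 1)


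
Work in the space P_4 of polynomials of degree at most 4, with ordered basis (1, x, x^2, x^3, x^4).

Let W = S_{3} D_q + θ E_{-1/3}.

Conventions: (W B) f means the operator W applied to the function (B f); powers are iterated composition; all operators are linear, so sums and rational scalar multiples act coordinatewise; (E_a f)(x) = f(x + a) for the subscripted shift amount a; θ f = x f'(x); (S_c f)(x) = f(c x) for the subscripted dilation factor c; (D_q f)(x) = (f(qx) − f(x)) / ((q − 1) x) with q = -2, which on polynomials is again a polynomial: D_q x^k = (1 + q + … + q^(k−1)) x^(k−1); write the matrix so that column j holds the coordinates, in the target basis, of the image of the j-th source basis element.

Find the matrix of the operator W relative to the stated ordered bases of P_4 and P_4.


image of 1: 0
image of x: x + 1
image of x^2: 2x^2 - (11/3)x
image of x^3: 3x^3 + 25x^2 + (1/3)x
image of x^4: 4x^4 - 139x^3 + (4/3)x^2 - (4/27)x
each image's coordinates form column j of the matrix

the matrix is [[0, 1, 0, 0, 0]; [0, 1, -11/3, 1/3, -4/27]; [0, 0, 2, 25, 4/3]; [0, 0, 0, 3, -139]; [0, 0, 0, 0, 4]] (rows listed top to bottom)


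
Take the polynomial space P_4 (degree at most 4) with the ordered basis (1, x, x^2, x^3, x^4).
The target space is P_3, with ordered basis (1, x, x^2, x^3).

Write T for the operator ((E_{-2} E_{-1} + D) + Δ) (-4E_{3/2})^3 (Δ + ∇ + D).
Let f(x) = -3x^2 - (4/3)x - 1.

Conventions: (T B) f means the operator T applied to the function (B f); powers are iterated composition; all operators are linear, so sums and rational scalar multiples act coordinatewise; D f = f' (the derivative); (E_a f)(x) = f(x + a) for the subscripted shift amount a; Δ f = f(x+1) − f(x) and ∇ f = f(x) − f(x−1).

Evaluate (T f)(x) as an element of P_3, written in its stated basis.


Δ f = -6x - 13/3
∇ f = -6x + 5/3
D f = -6x - 4/3
(Δ + ∇ + D) f = -18x - 4
E_{3/2} (Δ + ∇ + D) f = -18x - 31
(-4E_{3/2}) (Δ + ∇ + D) f = 72x + 124
E_{3/2} (-4E_{3/2}) (Δ + ∇ + D) f = 72x + 232
(-4E_{3/2}) (-4E_{3/2}) (Δ + ∇ + D) f = -288x - 928
E_{3/2} (-4E_{3/2}) (-4E_{3/2}) (Δ + ∇ + D) f = -288x - 1360
(-4E_{3/2}) (-4E_{3/2}) (-4E_{3/2}) (Δ + ∇ + D) f = 1152x + 5440
E_{-1} (-4E_{3/2})^3 (Δ + ∇ + D) f = 1152x + 4288
E_{-2} E_{-1} (-4E_{3/2})^3 (Δ + ∇ + D) f = 1152x + 1984
D (-4E_{3/2})^3 (Δ + ∇ + D) f = 1152
(E_{-2} E_{-1} + D) (-4E_{3/2})^3 (Δ + ∇ + D) f = 1152x + 3136
Δ (-4E_{3/2})^3 (Δ + ∇ + D) f = 1152
((E_{-2} E_{-1} + D) + Δ) (-4E_{3/2})^3 (Δ + ∇ + D) f = 1152x + 4288

g(x) = 1152x + 4288


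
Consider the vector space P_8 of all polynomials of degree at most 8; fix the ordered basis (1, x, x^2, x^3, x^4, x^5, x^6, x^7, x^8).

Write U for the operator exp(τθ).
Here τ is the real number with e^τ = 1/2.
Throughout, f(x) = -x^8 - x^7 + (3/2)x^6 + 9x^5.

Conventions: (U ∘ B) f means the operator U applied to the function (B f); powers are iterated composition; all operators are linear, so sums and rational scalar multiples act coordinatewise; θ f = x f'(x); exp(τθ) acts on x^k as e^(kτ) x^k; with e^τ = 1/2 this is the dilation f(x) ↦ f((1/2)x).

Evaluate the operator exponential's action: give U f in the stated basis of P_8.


exp(τθ) x^k = e^(kτ) x^k; with e^τ = 1/2 this sends x^k to (1/2)^k x^k
x^5 ↦ 1/32 x^5
x^6 ↦ 1/64 x^6
x^7 ↦ 1/128 x^7
x^8 ↦ 1/256 x^8
applying this coordinatewise to f: exp(τθ) f = -(1/256)x^8 - (1/128)x^7 + (3/128)x^6 + (9/32)x^5

the image equals g(x) = -(1/256)x^8 - (1/128)x^7 + (3/128)x^6 + (9/32)x^5


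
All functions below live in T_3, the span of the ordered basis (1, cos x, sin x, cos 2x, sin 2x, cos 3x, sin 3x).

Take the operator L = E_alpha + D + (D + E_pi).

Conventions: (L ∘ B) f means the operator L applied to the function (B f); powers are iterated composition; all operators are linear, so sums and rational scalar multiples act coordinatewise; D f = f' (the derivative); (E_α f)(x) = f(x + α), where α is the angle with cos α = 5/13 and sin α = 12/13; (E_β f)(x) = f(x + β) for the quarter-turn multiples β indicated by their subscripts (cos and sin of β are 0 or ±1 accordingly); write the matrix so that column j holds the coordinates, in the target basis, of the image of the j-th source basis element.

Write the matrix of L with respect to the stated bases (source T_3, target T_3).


the matrix is [[2, 0, 0, 0, 0, 0, 0]; [0, -8/13, 38/13, 0, 0, 0, 0]; [0, -38/13, -8/13, 0, 0, 0, 0]; [0, 0, 0, 50/169, 796/169, 0, 0]; [0, 0, 0, -796/169, 50/169, 0, 0]; [0, 0, 0, 0, 0, -4232/2197, 12354/2197]; [0, 0, 0, 0, 0, -12354/2197, -4232/2197]] (rows listed top to bottom)

image of 1: 2
image of cos x: -(8/13)cos x - (38/13)sin x
image of sin x: (38/13)cos x - (8/13)sin x
image of cos 2x: (50/169)cos 2x - (796/169)sin 2x
image of sin 2x: (796/169)cos 2x + (50/169)sin 2x
image of cos 3x: -(4232/2197)cos 3x - (12354/2197)sin 3x
image of sin 3x: (12354/2197)cos 3x - (4232/2197)sin 3x
each image's coordinates form column j of the matrix


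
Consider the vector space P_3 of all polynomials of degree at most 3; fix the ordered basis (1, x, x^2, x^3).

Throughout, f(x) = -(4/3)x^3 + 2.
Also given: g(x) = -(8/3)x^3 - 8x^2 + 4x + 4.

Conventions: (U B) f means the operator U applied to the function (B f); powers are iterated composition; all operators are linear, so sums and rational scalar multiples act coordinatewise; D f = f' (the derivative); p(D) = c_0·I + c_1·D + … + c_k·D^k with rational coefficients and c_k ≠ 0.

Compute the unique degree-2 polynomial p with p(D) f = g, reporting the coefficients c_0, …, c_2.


p(D) = 2·I + 2·D − (1/2)·D^2, i.e. c_0 = 2, c_1 = 2, c_2 = -1/2

D^0 f = -(4/3)x^3 + 2
D^1 f = -4x^2
D^2 f = -8x
matching coefficients of g against c_0 f + c_1 Df + … from the top degree down determines the c_i
solution: c_0 = 2, c_1 = 2, c_2 = -1/2
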